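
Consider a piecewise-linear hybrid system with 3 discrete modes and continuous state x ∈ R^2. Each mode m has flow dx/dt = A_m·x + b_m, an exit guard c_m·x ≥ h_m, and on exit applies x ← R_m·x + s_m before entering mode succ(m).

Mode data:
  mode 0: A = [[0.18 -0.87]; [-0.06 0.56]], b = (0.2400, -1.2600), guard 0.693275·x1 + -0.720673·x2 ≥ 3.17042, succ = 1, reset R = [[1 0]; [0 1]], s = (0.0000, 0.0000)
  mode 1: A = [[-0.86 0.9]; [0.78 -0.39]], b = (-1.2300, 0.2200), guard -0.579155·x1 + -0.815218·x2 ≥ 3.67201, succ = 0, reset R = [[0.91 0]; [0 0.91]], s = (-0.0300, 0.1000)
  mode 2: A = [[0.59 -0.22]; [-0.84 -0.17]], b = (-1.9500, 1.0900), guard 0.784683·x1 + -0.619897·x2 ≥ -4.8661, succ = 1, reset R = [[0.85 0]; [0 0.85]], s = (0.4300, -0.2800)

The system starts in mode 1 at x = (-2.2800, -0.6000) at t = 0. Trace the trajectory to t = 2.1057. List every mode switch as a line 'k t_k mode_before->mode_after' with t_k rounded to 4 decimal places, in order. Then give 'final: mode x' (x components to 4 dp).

1 1.5717 1->0
final: 0 -1.5398 -3.5026

Mode 1: guard c·x = 3.6720 hit at Δt = 1.5717 (t = 1.5717), x⁻ = (-2.9721, -2.3929) → reset → x⁺ = (-2.7346, -2.0775), jump to mode 0
Mode 0: flow for 0.5340 to horizon, guard not reached → x = (-1.5398, -3.5026)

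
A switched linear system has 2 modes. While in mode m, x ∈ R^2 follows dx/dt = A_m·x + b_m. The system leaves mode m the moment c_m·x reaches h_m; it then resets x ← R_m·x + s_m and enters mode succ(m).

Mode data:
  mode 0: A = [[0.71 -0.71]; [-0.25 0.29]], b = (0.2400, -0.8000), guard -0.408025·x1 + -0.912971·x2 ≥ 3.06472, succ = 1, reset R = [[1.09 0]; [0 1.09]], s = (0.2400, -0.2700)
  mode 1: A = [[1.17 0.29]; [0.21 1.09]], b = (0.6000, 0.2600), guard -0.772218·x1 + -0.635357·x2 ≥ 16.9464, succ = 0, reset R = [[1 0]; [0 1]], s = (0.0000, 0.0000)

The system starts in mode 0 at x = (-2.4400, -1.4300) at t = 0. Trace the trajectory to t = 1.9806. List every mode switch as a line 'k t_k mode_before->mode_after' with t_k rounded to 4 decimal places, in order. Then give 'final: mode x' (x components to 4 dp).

1 1.0149 0->1
final: 1 -10.1077 -8.6608

Mode 0: guard c·x = 3.0647 hit at Δt = 1.0149 (t = 1.0149), x⁻ = (-2.8539, -2.0814) → reset → x⁺ = (-2.8707, -2.5387), jump to mode 1
Mode 1: flow for 0.9657 to horizon, guard not reached → x = (-10.1077, -8.6608)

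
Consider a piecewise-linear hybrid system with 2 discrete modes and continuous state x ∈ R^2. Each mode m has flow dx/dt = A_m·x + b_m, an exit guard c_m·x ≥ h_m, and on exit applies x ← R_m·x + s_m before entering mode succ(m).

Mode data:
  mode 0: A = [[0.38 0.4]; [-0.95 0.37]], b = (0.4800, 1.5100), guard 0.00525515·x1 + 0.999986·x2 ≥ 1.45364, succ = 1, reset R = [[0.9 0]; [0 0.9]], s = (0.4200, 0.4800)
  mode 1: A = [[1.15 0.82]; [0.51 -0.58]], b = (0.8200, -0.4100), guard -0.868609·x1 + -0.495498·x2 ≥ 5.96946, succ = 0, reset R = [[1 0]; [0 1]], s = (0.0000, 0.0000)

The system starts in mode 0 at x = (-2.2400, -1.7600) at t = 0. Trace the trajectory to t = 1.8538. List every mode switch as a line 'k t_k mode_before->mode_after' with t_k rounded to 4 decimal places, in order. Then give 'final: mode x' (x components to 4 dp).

1 0.8379 0->1
final: 1 -3.5983 -0.3363

Mode 0: guard c·x = 1.4536 hit at Δt = 0.8379 (t = 0.8379), x⁻ = (-2.7441, 1.4681) → reset → x⁺ = (-2.0497, 1.8013), jump to mode 1
Mode 1: flow for 1.0159 to horizon, guard not reached → x = (-3.5983, -0.3363)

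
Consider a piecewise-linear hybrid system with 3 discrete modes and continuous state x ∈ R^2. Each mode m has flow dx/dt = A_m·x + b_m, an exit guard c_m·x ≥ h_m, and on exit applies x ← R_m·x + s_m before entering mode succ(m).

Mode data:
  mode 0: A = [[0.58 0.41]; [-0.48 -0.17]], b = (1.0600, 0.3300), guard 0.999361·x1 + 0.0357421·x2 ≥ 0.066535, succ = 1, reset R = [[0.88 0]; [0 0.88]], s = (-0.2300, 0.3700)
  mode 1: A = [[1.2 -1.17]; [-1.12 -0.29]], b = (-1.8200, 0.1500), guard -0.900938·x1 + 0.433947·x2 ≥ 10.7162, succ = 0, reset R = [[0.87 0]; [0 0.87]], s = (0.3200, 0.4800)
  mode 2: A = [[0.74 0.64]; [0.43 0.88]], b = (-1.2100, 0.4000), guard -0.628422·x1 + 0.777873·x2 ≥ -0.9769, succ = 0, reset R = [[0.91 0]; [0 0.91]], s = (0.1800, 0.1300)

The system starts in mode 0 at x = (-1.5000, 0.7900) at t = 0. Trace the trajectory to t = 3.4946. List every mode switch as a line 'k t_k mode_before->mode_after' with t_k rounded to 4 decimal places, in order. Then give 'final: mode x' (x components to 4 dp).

1 1.4146 0->1
2 2.3965 1->0
final: 0 -9.1328 8.5655

Mode 0: guard c·x = 0.0665 hit at Δt = 1.4146 (t = 1.4146), x⁻ = (0.0111, 1.5517) → reset → x⁺ = (-0.2202, 1.7355), jump to mode 1
Mode 1: guard c·x = 10.7162 hit at Δt = 0.9819 (t = 2.3965), x⁻ = (-9.4226, 5.1321) → reset → x⁺ = (-7.8776, 4.9449), jump to mode 0
Mode 0: flow for 1.0981 to horizon, guard not reached → x = (-9.1328, 8.5655)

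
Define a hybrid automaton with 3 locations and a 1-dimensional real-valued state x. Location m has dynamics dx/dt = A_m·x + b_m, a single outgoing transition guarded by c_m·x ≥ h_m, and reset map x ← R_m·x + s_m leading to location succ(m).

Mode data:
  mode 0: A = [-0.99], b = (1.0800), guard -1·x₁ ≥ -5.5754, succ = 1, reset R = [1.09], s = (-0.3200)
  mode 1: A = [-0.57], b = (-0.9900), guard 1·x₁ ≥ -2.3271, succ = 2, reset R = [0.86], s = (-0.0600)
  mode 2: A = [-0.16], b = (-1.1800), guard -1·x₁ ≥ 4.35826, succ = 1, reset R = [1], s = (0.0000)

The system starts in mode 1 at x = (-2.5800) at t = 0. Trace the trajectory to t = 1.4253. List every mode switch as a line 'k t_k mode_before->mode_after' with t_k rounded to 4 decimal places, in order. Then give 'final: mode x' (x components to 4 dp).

Mode 1: guard c·x = -2.3271 hit at Δt = 0.6256 (t = 0.6256), x⁻ = (-2.3271) → reset → x⁺ = (-2.0613), jump to mode 2
Mode 2: flow for 0.7997 to horizon, guard not reached → x = (-2.6995)

1 0.6256 1->2
final: 2 -2.6995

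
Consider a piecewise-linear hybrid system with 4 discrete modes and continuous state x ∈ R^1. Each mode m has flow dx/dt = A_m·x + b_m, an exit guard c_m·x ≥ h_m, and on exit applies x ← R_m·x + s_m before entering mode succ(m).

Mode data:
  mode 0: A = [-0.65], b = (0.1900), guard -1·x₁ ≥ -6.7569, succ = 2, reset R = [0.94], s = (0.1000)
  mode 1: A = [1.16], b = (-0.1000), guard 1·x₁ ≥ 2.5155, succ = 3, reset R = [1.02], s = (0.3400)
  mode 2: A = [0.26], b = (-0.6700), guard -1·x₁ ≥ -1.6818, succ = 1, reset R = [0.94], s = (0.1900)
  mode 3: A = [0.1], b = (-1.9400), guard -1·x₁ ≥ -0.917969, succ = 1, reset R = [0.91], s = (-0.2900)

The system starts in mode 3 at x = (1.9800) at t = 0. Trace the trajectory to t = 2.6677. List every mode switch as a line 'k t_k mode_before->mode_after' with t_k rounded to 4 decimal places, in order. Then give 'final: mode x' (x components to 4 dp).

Mode 3: guard c·x = -0.9180 hit at Δt = 0.5918 (t = 0.5918), x⁻ = (0.9180) → reset → x⁺ = (0.5454), jump to mode 1
Mode 1: guard c·x = 2.5155 hit at Δt = 1.4362 (t = 2.0280), x⁻ = (2.5155) → reset → x⁺ = (2.9058), jump to mode 3
Mode 3: flow for 0.6397 to horizon, guard not reached → x = (1.8162)

1 0.5918 3->1
2 2.0280 1->3
final: 3 1.8162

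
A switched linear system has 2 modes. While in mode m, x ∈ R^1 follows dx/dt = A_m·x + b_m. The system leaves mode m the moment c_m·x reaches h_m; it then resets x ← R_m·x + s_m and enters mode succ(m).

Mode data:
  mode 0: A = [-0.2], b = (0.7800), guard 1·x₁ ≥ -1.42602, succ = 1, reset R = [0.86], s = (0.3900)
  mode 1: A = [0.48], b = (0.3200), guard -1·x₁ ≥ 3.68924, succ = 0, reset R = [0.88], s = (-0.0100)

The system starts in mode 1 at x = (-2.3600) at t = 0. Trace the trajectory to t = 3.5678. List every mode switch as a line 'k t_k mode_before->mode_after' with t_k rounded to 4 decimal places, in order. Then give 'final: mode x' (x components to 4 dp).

Mode 1: guard c·x = 3.6892 hit at Δt = 1.2071 (t = 1.2071), x⁻ = (-3.6892) → reset → x⁺ = (-3.2565), jump to mode 0
Mode 0: guard c·x = -1.4260 hit at Δt = 1.4771 (t = 2.6842), x⁻ = (-1.4260) → reset → x⁺ = (-0.8364), jump to mode 1
Mode 1: flow for 0.8836 to horizon, guard not reached → x = (-0.9260)

1 1.2071 1->0
2 2.6842 0->1
final: 1 -0.9260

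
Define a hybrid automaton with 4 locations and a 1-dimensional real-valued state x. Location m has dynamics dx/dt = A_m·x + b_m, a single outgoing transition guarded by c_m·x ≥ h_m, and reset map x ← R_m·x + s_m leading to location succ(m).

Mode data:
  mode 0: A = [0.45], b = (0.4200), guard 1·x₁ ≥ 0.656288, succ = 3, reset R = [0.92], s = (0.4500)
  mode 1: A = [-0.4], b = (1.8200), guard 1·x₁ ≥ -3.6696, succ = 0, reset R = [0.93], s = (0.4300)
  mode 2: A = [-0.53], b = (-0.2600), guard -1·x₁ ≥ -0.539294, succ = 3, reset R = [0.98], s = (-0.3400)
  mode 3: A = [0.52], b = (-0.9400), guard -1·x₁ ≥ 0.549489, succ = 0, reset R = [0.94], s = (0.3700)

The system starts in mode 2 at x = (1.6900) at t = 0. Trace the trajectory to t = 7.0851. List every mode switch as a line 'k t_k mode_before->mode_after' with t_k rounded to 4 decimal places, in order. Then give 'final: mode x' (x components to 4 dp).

1 1.4154 2->3
2 2.1376 3->0
3 3.7004 0->3
4 5.8926 3->0
final: 0 0.4123

Mode 2: guard c·x = -0.5393 hit at Δt = 1.4154 (t = 1.4154), x⁻ = (0.5393) → reset → x⁺ = (0.1885), jump to mode 3
Mode 3: guard c·x = 0.5495 hit at Δt = 0.7222 (t = 2.1376), x⁻ = (-0.5495) → reset → x⁺ = (-0.1465), jump to mode 0
Mode 0: guard c·x = 0.6563 hit at Δt = 1.5628 (t = 3.7004), x⁻ = (0.6563) → reset → x⁺ = (1.0538), jump to mode 3
Mode 3: guard c·x = 0.5495 hit at Δt = 2.1922 (t = 5.8926), x⁻ = (-0.5495) → reset → x⁺ = (-0.1465), jump to mode 0
Mode 0: flow for 1.1925 to horizon, guard not reached → x = (0.4123)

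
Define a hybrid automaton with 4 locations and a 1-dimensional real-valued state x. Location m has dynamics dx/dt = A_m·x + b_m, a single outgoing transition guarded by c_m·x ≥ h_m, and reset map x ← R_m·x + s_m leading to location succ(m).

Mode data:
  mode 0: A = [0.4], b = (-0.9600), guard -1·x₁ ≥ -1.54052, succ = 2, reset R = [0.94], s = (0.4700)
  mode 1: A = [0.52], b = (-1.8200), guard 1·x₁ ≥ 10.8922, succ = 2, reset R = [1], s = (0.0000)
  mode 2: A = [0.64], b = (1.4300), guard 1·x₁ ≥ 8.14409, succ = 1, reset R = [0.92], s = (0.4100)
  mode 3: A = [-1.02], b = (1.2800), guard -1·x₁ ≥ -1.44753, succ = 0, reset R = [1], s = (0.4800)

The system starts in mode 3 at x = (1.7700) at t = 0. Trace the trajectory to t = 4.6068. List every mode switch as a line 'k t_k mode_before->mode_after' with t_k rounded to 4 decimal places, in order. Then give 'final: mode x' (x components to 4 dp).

1 0.9643 3->0
2 2.4602 0->2
3 3.8915 2->1
final: 1 9.8862

Mode 3: guard c·x = -1.4475 hit at Δt = 0.9643 (t = 0.9643), x⁻ = (1.4475) → reset → x⁺ = (1.9275), jump to mode 0
Mode 0: guard c·x = -1.5405 hit at Δt = 1.4959 (t = 2.4602), x⁻ = (1.5405) → reset → x⁺ = (1.9181), jump to mode 2
Mode 2: guard c·x = 8.1441 hit at Δt = 1.4313 (t = 3.8915), x⁻ = (8.1441) → reset → x⁺ = (7.9026), jump to mode 1
Mode 1: flow for 0.7153 to horizon, guard not reached → x = (9.8862)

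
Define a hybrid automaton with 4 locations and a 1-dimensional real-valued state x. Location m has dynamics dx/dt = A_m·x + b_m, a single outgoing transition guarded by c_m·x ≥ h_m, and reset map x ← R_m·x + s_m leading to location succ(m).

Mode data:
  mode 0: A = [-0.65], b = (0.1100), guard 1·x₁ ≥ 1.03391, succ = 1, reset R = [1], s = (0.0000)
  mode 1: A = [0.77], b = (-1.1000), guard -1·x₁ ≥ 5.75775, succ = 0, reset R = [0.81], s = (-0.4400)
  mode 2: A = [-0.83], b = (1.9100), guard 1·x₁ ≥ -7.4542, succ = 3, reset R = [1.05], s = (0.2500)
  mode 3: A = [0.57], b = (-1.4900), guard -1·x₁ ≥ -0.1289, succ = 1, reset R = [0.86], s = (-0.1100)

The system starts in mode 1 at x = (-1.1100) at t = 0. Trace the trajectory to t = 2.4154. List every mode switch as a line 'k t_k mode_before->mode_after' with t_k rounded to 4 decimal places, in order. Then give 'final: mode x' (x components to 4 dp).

1 1.3514 1->0
final: 0 -2.4714

Mode 1: guard c·x = 5.7577 hit at Δt = 1.3514 (t = 1.3514), x⁻ = (-5.7577) → reset → x⁺ = (-5.1038), jump to mode 0
Mode 0: flow for 1.0640 to horizon, guard not reached → x = (-2.4714)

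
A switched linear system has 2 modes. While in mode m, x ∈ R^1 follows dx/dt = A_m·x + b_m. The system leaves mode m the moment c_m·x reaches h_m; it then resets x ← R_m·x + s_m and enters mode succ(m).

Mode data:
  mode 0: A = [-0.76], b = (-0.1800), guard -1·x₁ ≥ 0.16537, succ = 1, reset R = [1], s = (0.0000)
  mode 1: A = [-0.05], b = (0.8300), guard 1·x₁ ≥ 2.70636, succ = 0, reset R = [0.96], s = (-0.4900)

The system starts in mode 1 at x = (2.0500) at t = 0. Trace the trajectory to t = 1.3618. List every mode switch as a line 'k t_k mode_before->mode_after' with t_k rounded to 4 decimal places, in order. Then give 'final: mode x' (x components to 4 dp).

Mode 1: guard c·x = 2.7064 hit at Δt = 0.9232 (t = 0.9232), x⁻ = (2.7064) → reset → x⁺ = (2.1081), jump to mode 0
Mode 0: flow for 0.4386 to horizon, guard not reached → x = (1.4434)

1 0.9232 1->0
final: 0 1.4434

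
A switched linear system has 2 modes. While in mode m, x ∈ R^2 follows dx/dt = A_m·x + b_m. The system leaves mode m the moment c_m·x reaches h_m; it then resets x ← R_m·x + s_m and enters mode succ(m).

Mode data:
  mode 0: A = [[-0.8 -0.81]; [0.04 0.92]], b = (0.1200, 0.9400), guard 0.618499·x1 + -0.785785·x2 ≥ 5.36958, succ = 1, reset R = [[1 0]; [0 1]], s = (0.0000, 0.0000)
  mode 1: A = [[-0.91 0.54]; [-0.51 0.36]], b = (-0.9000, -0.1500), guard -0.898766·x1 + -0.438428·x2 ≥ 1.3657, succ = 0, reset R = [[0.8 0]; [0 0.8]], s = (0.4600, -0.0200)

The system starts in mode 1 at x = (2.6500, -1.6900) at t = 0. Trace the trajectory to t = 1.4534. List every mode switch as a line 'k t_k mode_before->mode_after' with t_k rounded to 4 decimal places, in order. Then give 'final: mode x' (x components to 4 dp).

1 0.8207 1->0
final: 0 1.5128 -3.5261

Mode 1: guard c·x = 1.3657 hit at Δt = 0.8207 (t = 0.8207), x⁻ = (-0.0448, -3.0232) → reset → x⁺ = (0.4242, -2.4386), jump to mode 0
Mode 0: flow for 0.6327 to horizon, guard not reached → x = (1.5128, -3.5261)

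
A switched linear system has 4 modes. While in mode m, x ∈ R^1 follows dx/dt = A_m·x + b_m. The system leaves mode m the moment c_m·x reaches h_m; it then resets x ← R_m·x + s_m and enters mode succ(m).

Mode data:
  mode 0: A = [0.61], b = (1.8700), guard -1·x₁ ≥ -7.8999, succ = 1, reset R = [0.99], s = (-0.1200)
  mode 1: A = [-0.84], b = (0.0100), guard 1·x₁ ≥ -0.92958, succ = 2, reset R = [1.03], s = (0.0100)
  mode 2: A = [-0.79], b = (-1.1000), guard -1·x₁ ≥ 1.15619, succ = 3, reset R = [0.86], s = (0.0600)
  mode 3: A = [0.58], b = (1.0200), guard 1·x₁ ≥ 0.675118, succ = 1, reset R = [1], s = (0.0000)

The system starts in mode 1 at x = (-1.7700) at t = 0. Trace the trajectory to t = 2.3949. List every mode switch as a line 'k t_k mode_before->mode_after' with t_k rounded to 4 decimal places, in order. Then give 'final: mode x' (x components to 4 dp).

1 0.7595 1->2
2 1.5610 2->3
final: 3 -0.4216

Mode 1: guard c·x = -0.9296 hit at Δt = 0.7595 (t = 0.7595), x⁻ = (-0.9296) → reset → x⁺ = (-0.9475), jump to mode 2
Mode 2: guard c·x = 1.1562 hit at Δt = 0.8015 (t = 1.5610), x⁻ = (-1.1562) → reset → x⁺ = (-0.9343), jump to mode 3
Mode 3: flow for 0.8339 to horizon, guard not reached → x = (-0.4216)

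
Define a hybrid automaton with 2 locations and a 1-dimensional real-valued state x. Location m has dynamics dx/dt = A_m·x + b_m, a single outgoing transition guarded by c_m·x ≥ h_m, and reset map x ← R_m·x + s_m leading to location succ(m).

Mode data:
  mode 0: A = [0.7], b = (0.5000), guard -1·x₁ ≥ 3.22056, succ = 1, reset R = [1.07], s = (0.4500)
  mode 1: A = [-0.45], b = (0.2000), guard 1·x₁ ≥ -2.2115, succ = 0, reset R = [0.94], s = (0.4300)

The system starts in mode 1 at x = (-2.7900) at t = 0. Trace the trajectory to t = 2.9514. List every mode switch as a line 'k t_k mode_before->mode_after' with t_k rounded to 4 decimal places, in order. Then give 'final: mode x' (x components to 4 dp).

1 0.4379 1->0
2 1.8472 0->1
3 2.4223 1->0
final: 0 -2.0677

Mode 1: guard c·x = -2.2115 hit at Δt = 0.4379 (t = 0.4379), x⁻ = (-2.2115) → reset → x⁺ = (-1.6488), jump to mode 0
Mode 0: guard c·x = 3.2206 hit at Δt = 1.4093 (t = 1.8472), x⁻ = (-3.2206) → reset → x⁺ = (-2.9960), jump to mode 1
Mode 1: guard c·x = -2.2115 hit at Δt = 0.5751 (t = 2.4223), x⁻ = (-2.2115) → reset → x⁺ = (-1.6488), jump to mode 0
Mode 0: flow for 0.5291 to horizon, guard not reached → x = (-2.0677)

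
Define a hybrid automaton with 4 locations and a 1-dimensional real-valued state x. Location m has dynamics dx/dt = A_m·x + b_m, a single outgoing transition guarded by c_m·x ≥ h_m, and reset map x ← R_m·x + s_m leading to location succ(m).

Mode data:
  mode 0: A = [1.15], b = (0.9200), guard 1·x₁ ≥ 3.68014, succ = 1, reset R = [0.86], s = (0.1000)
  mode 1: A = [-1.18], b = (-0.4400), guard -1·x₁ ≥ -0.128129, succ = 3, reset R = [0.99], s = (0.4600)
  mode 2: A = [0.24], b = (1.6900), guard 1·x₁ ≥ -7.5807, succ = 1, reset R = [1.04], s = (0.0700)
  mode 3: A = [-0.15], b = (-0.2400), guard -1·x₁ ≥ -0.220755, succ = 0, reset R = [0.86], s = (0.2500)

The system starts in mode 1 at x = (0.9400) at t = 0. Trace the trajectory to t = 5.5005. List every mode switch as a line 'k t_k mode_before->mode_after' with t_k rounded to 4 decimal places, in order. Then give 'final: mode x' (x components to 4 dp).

1 0.8164 1->3
2 2.0378 3->0
3 3.1549 0->1
4 4.8350 1->3
final: 3 0.3791

Mode 1: guard c·x = -0.1281 hit at Δt = 0.8164 (t = 0.8164), x⁻ = (0.1281) → reset → x⁺ = (0.5868), jump to mode 3
Mode 3: guard c·x = -0.2208 hit at Δt = 1.2214 (t = 2.0378), x⁻ = (0.2208) → reset → x⁺ = (0.4398), jump to mode 0
Mode 0: guard c·x = 3.6801 hit at Δt = 1.1171 (t = 3.1549), x⁻ = (3.6801) → reset → x⁺ = (3.2649), jump to mode 1
Mode 1: guard c·x = -0.1281 hit at Δt = 1.6801 (t = 4.8350), x⁻ = (0.1281) → reset → x⁺ = (0.5868), jump to mode 3
Mode 3: flow for 0.6655 to horizon, guard not reached → x = (0.3791)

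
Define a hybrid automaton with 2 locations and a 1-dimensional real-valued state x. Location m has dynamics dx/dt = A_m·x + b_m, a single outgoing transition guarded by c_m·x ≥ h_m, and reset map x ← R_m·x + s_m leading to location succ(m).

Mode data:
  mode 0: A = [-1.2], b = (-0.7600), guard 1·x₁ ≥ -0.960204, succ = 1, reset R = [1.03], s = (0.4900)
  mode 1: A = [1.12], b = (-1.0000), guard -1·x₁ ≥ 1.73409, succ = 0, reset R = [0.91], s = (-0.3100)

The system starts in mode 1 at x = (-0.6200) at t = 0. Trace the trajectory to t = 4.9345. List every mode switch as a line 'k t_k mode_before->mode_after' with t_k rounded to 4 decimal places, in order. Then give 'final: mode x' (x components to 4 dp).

Mode 1: guard c·x = 1.7341 hit at Δt = 0.4927 (t = 0.4927), x⁻ = (-1.7341) → reset → x⁺ = (-1.8880), jump to mode 0
Mode 0: guard c·x = -0.9602 hit at Δt = 1.1209 (t = 1.6136), x⁻ = (-0.9602) → reset → x⁺ = (-0.4990), jump to mode 1
Mode 1: guard c·x = 1.7341 hit at Δt = 0.5671 (t = 2.1807), x⁻ = (-1.7341) → reset → x⁺ = (-1.8880), jump to mode 0
Mode 0: guard c·x = -0.9602 hit at Δt = 1.1209 (t = 3.3016), x⁻ = (-0.9602) → reset → x⁺ = (-0.4990), jump to mode 1
Mode 1: guard c·x = 1.7341 hit at Δt = 0.5671 (t = 3.8687), x⁻ = (-1.7341) → reset → x⁺ = (-1.8880), jump to mode 0
Mode 0: flow for 1.0658 to horizon, guard not reached → x = (-0.9826)

1 0.4927 1->0
2 1.6136 0->1
3 2.1807 1->0
4 3.3016 0->1
5 3.8687 1->0
final: 0 -0.9826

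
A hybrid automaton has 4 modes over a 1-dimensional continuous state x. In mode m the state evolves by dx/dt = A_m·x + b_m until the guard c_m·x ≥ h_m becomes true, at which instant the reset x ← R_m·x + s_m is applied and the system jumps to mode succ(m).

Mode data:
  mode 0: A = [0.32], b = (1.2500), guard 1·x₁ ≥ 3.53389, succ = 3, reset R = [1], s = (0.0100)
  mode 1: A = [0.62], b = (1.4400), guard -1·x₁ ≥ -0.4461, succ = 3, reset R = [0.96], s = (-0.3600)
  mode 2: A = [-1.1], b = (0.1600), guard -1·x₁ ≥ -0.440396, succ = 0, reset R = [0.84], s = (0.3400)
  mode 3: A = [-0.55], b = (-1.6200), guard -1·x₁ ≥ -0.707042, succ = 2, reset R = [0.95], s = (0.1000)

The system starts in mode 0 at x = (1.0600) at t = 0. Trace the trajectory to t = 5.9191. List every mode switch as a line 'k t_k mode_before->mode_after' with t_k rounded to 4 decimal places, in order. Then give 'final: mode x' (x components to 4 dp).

1 1.2632 0->3
2 2.3082 3->2
3 2.9927 2->0
4 4.4843 0->3
5 5.5293 3->2
final: 2 0.5533

Mode 0: guard c·x = 3.5339 hit at Δt = 1.2632 (t = 1.2632), x⁻ = (3.5339) → reset → x⁺ = (3.5439), jump to mode 3
Mode 3: guard c·x = -0.7070 hit at Δt = 1.0450 (t = 2.3082), x⁻ = (0.7070) → reset → x⁺ = (0.7717), jump to mode 2
Mode 2: guard c·x = -0.4404 hit at Δt = 0.6845 (t = 2.9927), x⁻ = (0.4404) → reset → x⁺ = (0.7099), jump to mode 0
Mode 0: guard c·x = 3.5339 hit at Δt = 1.4916 (t = 4.4843), x⁻ = (3.5339) → reset → x⁺ = (3.5439), jump to mode 3
Mode 3: guard c·x = -0.7070 hit at Δt = 1.0450 (t = 5.5293), x⁻ = (0.7070) → reset → x⁺ = (0.7717), jump to mode 2
Mode 2: flow for 0.3898 to horizon, guard not reached → x = (0.5533)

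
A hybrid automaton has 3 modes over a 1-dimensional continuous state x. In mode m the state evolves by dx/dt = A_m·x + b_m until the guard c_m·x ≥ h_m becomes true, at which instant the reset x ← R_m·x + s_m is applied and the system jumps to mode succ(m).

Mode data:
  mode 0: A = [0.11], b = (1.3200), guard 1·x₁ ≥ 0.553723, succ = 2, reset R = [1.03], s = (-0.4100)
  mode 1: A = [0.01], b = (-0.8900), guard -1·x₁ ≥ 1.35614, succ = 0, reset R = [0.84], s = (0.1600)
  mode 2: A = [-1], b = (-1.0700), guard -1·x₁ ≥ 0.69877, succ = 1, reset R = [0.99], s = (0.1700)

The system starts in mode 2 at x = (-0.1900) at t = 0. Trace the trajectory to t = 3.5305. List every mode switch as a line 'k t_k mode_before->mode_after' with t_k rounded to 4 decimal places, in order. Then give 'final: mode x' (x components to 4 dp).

Mode 2: guard c·x = 0.6988 hit at Δt = 0.8631 (t = 0.8631), x⁻ = (-0.6988) → reset → x⁺ = (-0.5218), jump to mode 1
Mode 1: guard c·x = 1.3561 hit at Δt = 0.9277 (t = 1.7908), x⁻ = (-1.3561) → reset → x⁺ = (-0.9792), jump to mode 0
Mode 0: guard c·x = 0.5537 hit at Δt = 1.1839 (t = 2.9747), x⁻ = (0.5537) → reset → x⁺ = (0.1603), jump to mode 2
Mode 2: flow for 0.5558 to horizon, guard not reached → x = (-0.3643)

1 0.8631 2->1
2 1.7908 1->0
3 2.9747 0->2
final: 2 -0.3643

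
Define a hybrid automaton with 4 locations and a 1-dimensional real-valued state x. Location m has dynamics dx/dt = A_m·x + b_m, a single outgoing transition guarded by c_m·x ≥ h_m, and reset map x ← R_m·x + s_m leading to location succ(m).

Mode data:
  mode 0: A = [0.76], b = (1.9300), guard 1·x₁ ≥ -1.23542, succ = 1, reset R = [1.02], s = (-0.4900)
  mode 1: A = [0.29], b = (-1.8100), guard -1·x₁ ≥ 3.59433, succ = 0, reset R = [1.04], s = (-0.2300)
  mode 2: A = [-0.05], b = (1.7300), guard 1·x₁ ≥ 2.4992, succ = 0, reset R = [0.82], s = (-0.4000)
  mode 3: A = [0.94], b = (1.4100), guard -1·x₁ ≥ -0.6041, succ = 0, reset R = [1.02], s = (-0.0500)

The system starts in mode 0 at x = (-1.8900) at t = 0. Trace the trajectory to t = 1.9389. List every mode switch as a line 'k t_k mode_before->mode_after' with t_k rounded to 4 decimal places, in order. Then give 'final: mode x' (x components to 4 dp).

1 0.9172 0->1
2 1.6332 1->0
final: 0 -4.3417

Mode 0: guard c·x = -1.2354 hit at Δt = 0.9172 (t = 0.9172), x⁻ = (-1.2354) → reset → x⁺ = (-1.7501), jump to mode 1
Mode 1: guard c·x = 3.5943 hit at Δt = 0.7160 (t = 1.6332), x⁻ = (-3.5943) → reset → x⁺ = (-3.9681), jump to mode 0
Mode 0: flow for 0.3057 to horizon, guard not reached → x = (-4.3417)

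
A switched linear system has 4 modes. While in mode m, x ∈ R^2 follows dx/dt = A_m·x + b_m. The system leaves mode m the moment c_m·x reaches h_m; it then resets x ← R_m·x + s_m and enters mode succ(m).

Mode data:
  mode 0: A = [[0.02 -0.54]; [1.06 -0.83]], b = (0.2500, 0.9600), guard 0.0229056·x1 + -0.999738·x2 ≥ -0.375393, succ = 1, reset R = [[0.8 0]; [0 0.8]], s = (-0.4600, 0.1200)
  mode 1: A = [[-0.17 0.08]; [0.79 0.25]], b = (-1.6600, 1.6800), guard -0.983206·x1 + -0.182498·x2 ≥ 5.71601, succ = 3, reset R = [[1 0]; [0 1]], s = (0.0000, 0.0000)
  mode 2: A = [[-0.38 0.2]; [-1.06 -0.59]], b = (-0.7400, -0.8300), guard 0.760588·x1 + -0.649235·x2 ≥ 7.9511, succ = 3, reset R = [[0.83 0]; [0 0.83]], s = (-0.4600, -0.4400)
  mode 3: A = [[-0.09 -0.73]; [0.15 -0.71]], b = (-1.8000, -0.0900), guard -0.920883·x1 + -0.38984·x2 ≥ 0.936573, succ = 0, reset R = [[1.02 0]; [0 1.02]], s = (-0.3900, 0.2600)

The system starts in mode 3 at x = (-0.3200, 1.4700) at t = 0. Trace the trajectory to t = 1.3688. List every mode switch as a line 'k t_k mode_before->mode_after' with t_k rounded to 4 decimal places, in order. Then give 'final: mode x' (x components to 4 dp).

Mode 3: guard c·x = 0.9366 hit at Δt = 0.4282 (t = 0.4282), x⁻ = (-1.4405, 1.0002) → reset → x⁺ = (-1.8593, 1.2802), jump to mode 0
Mode 0: guard c·x = -0.3754 hit at Δt = 0.5464 (t = 0.9746), x⁻ = (-1.9724, 0.3303) → reset → x⁺ = (-2.0380, 0.3842), jump to mode 1
Mode 1: flow for 0.3942 to horizon, guard not reached → x = (-2.5268, 0.3735)

1 0.4282 3->0
2 0.9746 0->1
final: 1 -2.5268 0.3735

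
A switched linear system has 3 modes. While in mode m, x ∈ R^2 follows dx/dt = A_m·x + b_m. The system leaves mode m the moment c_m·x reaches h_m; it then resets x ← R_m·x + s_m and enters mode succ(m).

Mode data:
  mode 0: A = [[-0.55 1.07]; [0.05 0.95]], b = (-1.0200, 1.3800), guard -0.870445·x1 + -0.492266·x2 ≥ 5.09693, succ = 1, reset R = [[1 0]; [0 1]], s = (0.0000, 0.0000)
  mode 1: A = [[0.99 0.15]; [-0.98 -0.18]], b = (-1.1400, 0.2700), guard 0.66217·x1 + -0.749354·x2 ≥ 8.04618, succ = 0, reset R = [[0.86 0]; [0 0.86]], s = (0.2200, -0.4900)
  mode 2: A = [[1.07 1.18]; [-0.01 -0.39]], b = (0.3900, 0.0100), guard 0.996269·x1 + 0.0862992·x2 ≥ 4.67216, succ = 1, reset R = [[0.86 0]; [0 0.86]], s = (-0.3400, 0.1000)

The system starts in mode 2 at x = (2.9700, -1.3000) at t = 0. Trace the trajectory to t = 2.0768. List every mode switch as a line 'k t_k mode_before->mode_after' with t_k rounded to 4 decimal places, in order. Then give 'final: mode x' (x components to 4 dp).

1 0.5952 2->1
2 1.4745 1->0
final: 0 0.9068 -6.6233

Mode 2: guard c·x = 4.6722 hit at Δt = 0.5952 (t = 0.5952), x⁻ = (4.7802, -1.0456) → reset → x⁺ = (3.7710, -0.7992), jump to mode 1
Mode 1: guard c·x = 8.0462 hit at Δt = 0.8793 (t = 1.4745), x⁻ = (6.9315, -4.6125) → reset → x⁺ = (6.1811, -4.4567), jump to mode 0
Mode 0: flow for 0.6023 to horizon, guard not reached → x = (0.9068, -6.6233)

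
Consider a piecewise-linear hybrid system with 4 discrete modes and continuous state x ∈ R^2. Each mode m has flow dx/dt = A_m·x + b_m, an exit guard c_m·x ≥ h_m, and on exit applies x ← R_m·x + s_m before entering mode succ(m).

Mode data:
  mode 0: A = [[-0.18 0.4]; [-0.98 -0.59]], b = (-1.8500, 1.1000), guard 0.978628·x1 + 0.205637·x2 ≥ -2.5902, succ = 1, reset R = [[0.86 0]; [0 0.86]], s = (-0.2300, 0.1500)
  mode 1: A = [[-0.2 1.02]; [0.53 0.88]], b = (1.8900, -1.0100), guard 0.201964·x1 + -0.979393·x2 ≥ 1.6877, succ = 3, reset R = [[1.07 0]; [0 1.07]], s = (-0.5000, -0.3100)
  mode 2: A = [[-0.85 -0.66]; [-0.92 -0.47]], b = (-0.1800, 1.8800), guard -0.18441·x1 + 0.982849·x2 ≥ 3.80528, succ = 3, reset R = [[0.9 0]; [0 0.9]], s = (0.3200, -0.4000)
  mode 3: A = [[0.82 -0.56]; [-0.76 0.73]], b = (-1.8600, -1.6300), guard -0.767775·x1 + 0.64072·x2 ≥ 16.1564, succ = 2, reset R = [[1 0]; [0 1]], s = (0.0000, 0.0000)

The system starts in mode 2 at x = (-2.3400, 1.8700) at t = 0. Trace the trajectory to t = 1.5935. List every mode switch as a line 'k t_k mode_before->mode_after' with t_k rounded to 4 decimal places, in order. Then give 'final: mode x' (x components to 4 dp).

1 0.5729 2->3
final: 3 -11.0790 8.9219

Mode 2: guard c·x = 3.8053 hit at Δt = 0.5729 (t = 0.5729), x⁻ = (-2.3422, 3.4322) → reset → x⁺ = (-1.7880, 2.6890), jump to mode 3
Mode 3: flow for 1.0206 to horizon, guard not reached → x = (-11.0790, 8.9219)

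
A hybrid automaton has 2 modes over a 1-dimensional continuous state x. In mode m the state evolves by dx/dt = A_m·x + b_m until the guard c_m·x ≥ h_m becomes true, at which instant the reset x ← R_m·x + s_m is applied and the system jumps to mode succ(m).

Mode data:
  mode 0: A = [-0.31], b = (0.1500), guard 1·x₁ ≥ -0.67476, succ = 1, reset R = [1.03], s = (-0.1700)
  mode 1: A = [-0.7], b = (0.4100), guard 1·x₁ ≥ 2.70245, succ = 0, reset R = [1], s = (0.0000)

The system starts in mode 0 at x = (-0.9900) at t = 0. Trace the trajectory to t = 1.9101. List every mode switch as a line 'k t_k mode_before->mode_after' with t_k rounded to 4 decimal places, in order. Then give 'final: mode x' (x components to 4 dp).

1 0.7763 0->1
final: 1 -0.0703

Mode 0: guard c·x = -0.6748 hit at Δt = 0.7763 (t = 0.7763), x⁻ = (-0.6748) → reset → x⁺ = (-0.8650), jump to mode 1
Mode 1: flow for 1.1338 to horizon, guard not reached → x = (-0.0703)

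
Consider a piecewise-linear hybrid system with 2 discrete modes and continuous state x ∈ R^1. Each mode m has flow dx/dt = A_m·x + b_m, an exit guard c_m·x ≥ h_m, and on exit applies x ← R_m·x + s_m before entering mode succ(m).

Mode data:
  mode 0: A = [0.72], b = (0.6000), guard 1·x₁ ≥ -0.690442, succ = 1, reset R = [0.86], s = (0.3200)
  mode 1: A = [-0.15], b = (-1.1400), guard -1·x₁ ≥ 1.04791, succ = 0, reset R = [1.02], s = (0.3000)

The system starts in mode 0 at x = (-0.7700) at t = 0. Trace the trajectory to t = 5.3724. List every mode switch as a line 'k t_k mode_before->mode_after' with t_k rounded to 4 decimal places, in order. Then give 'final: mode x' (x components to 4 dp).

1 1.1301 0->1
2 1.8746 1->0
3 2.9801 0->1
4 3.7246 1->0
5 4.8301 0->1
final: 1 -0.8461

Mode 0: guard c·x = -0.6904 hit at Δt = 1.1301 (t = 1.1301), x⁻ = (-0.6904) → reset → x⁺ = (-0.2738), jump to mode 1
Mode 1: guard c·x = 1.0479 hit at Δt = 0.7445 (t = 1.8746), x⁻ = (-1.0479) → reset → x⁺ = (-0.7689), jump to mode 0
Mode 0: guard c·x = -0.6904 hit at Δt = 1.1055 (t = 2.9801), x⁻ = (-0.6904) → reset → x⁺ = (-0.2738), jump to mode 1
Mode 1: guard c·x = 1.0479 hit at Δt = 0.7445 (t = 3.7246), x⁻ = (-1.0479) → reset → x⁺ = (-0.7689), jump to mode 0
Mode 0: guard c·x = -0.6904 hit at Δt = 1.1055 (t = 4.8301), x⁻ = (-0.6904) → reset → x⁺ = (-0.2738), jump to mode 1
Mode 1: flow for 0.5423 to horizon, guard not reached → x = (-0.8461)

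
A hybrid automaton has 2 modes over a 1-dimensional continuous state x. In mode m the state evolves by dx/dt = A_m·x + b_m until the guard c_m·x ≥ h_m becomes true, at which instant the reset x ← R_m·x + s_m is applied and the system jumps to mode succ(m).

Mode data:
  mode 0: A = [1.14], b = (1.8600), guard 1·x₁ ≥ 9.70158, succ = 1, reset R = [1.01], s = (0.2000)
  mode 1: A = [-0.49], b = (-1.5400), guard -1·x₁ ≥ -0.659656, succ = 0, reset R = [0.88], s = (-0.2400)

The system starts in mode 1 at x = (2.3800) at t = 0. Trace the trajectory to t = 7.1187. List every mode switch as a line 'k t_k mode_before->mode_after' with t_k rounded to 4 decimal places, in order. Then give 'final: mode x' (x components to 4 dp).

Mode 1: guard c·x = -0.6597 hit at Δt = 0.7617 (t = 0.7617), x⁻ = (0.6597) → reset → x⁺ = (0.3405), jump to mode 0
Mode 0: guard c·x = 9.7016 hit at Δt = 1.5339 (t = 2.2956), x⁻ = (9.7016) → reset → x⁺ = (9.9986), jump to mode 1
Mode 1: guard c·x = -0.6597 hit at Δt = 2.5308 (t = 4.8264), x⁻ = (0.6597) → reset → x⁺ = (0.3405), jump to mode 0
Mode 0: guard c·x = 9.7016 hit at Δt = 1.5339 (t = 6.3603), x⁻ = (9.7016) → reset → x⁺ = (9.9986), jump to mode 1
Mode 1: flow for 0.7584 to horizon, guard not reached → x = (5.9199)

1 0.7617 1->0
2 2.2956 0->1
3 4.8264 1->0
4 6.3603 0->1
final: 1 5.9199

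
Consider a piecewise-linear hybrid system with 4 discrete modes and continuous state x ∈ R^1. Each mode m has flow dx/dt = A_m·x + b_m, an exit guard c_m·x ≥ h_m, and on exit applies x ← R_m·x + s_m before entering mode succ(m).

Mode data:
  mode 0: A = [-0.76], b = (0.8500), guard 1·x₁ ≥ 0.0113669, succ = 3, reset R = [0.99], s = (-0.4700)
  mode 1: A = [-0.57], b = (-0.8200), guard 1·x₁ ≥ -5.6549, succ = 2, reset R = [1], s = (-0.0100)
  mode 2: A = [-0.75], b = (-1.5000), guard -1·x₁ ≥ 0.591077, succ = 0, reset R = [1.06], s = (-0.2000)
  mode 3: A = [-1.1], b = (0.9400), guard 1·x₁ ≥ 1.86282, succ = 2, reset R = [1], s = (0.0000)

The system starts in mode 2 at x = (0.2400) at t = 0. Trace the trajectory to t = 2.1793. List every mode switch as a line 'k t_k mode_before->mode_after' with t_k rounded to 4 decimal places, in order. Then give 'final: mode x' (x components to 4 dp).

Mode 2: guard c·x = 0.5911 hit at Δt = 0.6182 (t = 0.6182), x⁻ = (-0.5911) → reset → x⁺ = (-0.8265), jump to mode 0
Mode 0: guard c·x = 0.0114 hit at Δt = 0.7415 (t = 1.3597), x⁻ = (0.0114) → reset → x⁺ = (-0.4587), jump to mode 3
Mode 3: flow for 0.8196 to horizon, guard not reached → x = (0.3214)

1 0.6182 2->0
2 1.3597 0->3
final: 3 0.3214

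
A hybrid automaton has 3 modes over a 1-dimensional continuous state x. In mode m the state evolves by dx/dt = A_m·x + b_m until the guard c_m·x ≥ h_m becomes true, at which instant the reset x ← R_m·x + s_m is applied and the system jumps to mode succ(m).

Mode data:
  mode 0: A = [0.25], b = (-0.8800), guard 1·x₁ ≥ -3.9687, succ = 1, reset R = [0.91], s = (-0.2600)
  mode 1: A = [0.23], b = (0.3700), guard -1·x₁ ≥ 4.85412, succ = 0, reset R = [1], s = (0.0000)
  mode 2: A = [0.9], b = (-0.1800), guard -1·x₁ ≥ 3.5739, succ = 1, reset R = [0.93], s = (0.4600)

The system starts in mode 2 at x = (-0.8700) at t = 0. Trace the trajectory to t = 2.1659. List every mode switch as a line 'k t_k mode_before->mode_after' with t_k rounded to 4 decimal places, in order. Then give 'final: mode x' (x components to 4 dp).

Mode 2: guard c·x = 3.5739 hit at Δt = 1.4005 (t = 1.4005), x⁻ = (-3.5739) → reset → x⁺ = (-2.8637), jump to mode 1
Mode 1: flow for 0.7654 to horizon, guard not reached → x = (-3.1053)

1 1.4005 2->1
final: 1 -3.1053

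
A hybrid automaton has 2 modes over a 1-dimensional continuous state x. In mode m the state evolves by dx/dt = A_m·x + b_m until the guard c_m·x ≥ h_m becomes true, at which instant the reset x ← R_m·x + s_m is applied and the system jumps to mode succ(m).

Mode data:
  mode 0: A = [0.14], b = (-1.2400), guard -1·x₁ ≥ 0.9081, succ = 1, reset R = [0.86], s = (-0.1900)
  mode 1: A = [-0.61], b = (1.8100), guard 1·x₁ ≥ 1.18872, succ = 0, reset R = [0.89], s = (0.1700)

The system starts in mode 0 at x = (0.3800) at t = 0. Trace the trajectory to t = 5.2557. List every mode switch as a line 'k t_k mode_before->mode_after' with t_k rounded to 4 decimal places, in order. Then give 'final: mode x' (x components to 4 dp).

1 1.0104 0->1
2 2.3136 1->0
3 4.0768 0->1
final: 1 1.0486

Mode 0: guard c·x = 0.9081 hit at Δt = 1.0104 (t = 1.0104), x⁻ = (-0.9081) → reset → x⁺ = (-0.9710), jump to mode 1
Mode 1: guard c·x = 1.1887 hit at Δt = 1.3032 (t = 2.3136), x⁻ = (1.1887) → reset → x⁺ = (1.2280), jump to mode 0
Mode 0: guard c·x = 0.9081 hit at Δt = 1.7632 (t = 4.0768), x⁻ = (-0.9081) → reset → x⁺ = (-0.9710), jump to mode 1
Mode 1: flow for 1.1789 to horizon, guard not reached → x = (1.0486)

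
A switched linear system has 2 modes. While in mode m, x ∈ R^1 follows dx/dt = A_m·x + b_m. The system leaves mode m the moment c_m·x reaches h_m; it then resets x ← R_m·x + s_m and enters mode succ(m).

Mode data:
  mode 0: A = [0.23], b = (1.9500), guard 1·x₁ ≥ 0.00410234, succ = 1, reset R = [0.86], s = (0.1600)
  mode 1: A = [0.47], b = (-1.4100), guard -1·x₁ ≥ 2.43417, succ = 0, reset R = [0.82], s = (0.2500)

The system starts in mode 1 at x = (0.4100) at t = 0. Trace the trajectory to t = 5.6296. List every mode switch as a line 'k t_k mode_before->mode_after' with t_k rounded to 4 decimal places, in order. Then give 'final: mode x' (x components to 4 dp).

1 1.5767 1->0
2 2.5814 0->1
3 3.9647 1->0
4 4.9694 0->1
final: 1 -0.8685

Mode 1: guard c·x = 2.4342 hit at Δt = 1.5767 (t = 1.5767), x⁻ = (-2.4342) → reset → x⁺ = (-1.7460), jump to mode 0
Mode 0: guard c·x = 0.0041 hit at Δt = 1.0047 (t = 2.5814), x⁻ = (0.0041) → reset → x⁺ = (0.1635), jump to mode 1
Mode 1: guard c·x = 2.4342 hit at Δt = 1.3833 (t = 3.9647), x⁻ = (-2.4342) → reset → x⁺ = (-1.7460), jump to mode 0
Mode 0: guard c·x = 0.0041 hit at Δt = 1.0047 (t = 4.9694), x⁻ = (0.0041) → reset → x⁺ = (0.1635), jump to mode 1
Mode 1: flow for 0.6602 to horizon, guard not reached → x = (-0.8685)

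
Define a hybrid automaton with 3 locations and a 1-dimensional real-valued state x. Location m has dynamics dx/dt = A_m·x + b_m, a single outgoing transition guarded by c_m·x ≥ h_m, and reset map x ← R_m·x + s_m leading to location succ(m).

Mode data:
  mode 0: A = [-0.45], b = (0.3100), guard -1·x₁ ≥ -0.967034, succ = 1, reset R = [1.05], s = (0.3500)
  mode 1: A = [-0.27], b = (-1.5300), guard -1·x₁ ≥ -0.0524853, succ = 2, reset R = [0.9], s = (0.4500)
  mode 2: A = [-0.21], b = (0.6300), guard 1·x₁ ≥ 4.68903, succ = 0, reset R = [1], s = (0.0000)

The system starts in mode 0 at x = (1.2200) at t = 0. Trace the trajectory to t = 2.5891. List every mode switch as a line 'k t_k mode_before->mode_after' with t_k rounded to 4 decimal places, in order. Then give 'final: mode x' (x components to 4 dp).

Mode 0: guard c·x = -0.9670 hit at Δt = 1.4374 (t = 1.4374), x⁻ = (0.9670) → reset → x⁺ = (1.3654), jump to mode 1
Mode 1: guard c·x = -0.0525 hit at Δt = 0.7654 (t = 2.2028), x⁻ = (0.0525) → reset → x⁺ = (0.4972), jump to mode 2
Mode 2: flow for 0.3863 to horizon, guard not reached → x = (0.6923)

1 1.4374 0->1
2 2.2028 1->2
final: 2 0.6923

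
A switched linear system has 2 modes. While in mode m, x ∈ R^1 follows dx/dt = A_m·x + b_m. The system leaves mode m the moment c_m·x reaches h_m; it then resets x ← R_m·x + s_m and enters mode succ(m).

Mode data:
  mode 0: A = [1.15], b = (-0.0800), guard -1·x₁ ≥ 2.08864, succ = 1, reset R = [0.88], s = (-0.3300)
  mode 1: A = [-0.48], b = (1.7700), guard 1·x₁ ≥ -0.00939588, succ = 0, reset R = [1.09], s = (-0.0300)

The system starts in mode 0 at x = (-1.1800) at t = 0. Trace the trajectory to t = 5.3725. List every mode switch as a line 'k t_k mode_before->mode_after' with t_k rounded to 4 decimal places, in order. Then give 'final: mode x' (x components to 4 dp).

1 0.4752 0->1
2 1.4333 1->0
3 4.0231 0->1
4 4.9812 1->0
final: 0 -0.1026

Mode 0: guard c·x = 2.0886 hit at Δt = 0.4752 (t = 0.4752), x⁻ = (-2.0886) → reset → x⁺ = (-2.1680), jump to mode 1
Mode 1: guard c·x = -0.0094 hit at Δt = 0.9581 (t = 1.4333), x⁻ = (-0.0094) → reset → x⁺ = (-0.0402), jump to mode 0
Mode 0: guard c·x = 2.0886 hit at Δt = 2.5898 (t = 4.0231), x⁻ = (-2.0886) → reset → x⁺ = (-2.1680), jump to mode 1
Mode 1: guard c·x = -0.0094 hit at Δt = 0.9581 (t = 4.9812), x⁻ = (-0.0094) → reset → x⁺ = (-0.0402), jump to mode 0
Mode 0: flow for 0.3913 to horizon, guard not reached → x = (-0.1026)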